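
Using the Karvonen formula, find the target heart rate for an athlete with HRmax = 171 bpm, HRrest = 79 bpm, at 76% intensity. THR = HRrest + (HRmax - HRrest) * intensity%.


HRR = 171 - 79 = 92
THR = 79 + 92 * 0.76
= 79 + 69.92
= 148.92 bpm

148.92 bpm


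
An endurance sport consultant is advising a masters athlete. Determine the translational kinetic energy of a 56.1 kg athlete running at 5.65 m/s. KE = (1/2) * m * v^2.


KE = 0.5 * m * v^2
= 0.5 * 56.1 * 5.65^2
= 0.5 * 56.1 * 31.9225
= 895.43 J

895.43 J


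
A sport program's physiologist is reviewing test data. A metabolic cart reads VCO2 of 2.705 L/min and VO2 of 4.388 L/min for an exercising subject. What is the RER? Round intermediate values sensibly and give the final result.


RER = VCO2 / VO2 = 2.705 / 4.388 = 0.6165

0.6165


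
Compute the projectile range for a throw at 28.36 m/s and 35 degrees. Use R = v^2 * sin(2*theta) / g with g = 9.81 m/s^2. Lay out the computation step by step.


Two times the angle = 70 degrees
sin(70) = 0.939693
R = 804.2896 * 0.939693 / 9.81 = 77.042 m

77.042 m


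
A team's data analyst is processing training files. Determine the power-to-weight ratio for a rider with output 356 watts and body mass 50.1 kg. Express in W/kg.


P/W = 356 / 50.1 = 7.106 W/kg

7.106 W/kg


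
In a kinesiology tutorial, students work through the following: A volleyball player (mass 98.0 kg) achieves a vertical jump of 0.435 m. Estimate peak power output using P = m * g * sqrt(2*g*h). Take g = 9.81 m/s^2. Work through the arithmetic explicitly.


2 * g * h = 2 * 9.81 * 0.435 = 8.5347
sqrt(8.5347) = 2.921421 m/s
P = 98.0 * 9.81 * 2.921421 = 2808.6 W

2808.6 W


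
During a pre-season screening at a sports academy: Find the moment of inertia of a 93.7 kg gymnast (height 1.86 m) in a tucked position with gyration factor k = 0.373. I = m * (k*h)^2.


Radius of gyration = 0.373 * 1.86 = 0.69378 m
I = 93.7 * 0.69378^2
= 93.7 * 0.481331
= 45.101 kg*m^2

45.101 kg*m^2


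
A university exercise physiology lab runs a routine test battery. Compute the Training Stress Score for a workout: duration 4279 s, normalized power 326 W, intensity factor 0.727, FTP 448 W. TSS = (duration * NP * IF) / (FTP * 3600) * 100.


Product = 4279 * 326 * 0.727 = 1014131.558
Base = 448 * 3600 = 1612800
TSS = 1014131.558 / 1612800 * 100 = 62.88

62.88 TSS


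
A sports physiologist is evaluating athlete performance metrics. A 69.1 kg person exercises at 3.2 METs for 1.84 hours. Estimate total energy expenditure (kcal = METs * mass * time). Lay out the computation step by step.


Energy = METs * mass(kg) * time(h)
= 3.2 * 69.1 * 1.84
= 406.86 kcal

406.86 kcal


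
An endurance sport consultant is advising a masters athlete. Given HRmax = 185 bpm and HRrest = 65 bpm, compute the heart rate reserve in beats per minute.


Heart rate reserve = maximum HR minus resting HR
HRR = 185 - 65 = 120 bpm

120 bpm


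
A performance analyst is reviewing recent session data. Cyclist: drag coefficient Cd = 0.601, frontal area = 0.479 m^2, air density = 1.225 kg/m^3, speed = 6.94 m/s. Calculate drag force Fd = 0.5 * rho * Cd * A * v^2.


v^2 = 6.94^2 = 48.1636
Fd = 0.5 * 1.225 * 0.601 * 0.479 * 48.1636
= 8.492 N

8.492 N


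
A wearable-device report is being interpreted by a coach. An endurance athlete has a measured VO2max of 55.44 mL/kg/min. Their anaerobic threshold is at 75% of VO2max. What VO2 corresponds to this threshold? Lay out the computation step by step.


Anaerobic threshold VO2 = VO2max * 75%
= 55.44 * 0.75
= 41.58 mL/kg/min

41.58 mL/kg/min


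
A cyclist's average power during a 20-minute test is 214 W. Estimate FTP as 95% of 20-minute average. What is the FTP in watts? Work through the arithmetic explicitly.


FTP = 20-min power * 0.95
= 214 * 0.95
= 203.3 W

203.3 W


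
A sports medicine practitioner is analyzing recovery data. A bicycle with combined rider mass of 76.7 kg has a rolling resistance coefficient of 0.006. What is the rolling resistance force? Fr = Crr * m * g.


Fr = 0.006 * 76.7 * 9.81
= 0.4602 * 9.81
= 4.515 N

4.515 N


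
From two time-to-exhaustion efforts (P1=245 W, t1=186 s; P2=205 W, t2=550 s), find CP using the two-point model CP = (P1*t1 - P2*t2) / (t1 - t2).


Work in trial 1 = 45570 J
Work in trial 2 = 112750 J
Delta work = -67180 J
Delta time = -364 s
CP = -67180 / -364 = 184.56 W

184.56 W


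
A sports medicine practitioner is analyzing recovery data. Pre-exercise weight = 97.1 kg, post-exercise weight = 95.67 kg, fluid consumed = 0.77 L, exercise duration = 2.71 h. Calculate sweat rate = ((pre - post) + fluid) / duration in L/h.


Weight loss = 97.1 - 95.67 = 1.43 kg (approx L)
Total sweat = 1.43 + 0.77 = 2.2 L
Sweat rate = 2.2 / 2.71 = 0.812 L/h

0.812 L/h


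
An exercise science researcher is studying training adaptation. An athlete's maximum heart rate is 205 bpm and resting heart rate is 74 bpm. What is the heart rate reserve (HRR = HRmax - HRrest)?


HRR = HRmax - HRrest
= 205 - 74
= 131 bpm

131 bpm


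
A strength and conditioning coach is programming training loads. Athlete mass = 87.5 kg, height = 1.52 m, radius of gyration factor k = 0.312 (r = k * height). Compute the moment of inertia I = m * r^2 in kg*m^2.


r = k * height = 0.312 * 1.52 = 0.47424 m
r^2 = 0.47424^2 = 0.224904
I = 87.5 * 0.224904 = 19.679 kg*m^2

19.679 kg*m^2


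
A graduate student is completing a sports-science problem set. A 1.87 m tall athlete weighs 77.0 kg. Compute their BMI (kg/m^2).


height^2 = 3.4969 m^2
BMI = 77.0 / 3.4969 = 22.02 kg/m^2

22.02 kg/m^2


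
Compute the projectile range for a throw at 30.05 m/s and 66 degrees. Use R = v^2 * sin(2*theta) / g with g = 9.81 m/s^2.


Two times the angle = 132 degrees
sin(132) = 0.743145
R = 903.0025 * 0.743145 / 9.81 = 68.406 m

68.406 m


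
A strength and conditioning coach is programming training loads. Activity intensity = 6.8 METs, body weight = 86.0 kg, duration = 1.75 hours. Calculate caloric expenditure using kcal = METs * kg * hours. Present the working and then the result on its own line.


kcal = 6.8 * 86.0 * 1.75
= 584.8 * 1.75
= 1023.4 kcal

1023.4 kcal


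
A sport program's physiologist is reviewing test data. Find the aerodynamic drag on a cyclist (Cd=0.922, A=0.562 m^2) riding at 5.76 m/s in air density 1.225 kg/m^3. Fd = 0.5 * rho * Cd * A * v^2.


Fd = 0.5 * 1.225 * 0.922 * 0.562 * 5.76^2
= 0.5 * 1.225 * 0.922 * 0.562 * 33.1776
= 10.53 N

10.53 N


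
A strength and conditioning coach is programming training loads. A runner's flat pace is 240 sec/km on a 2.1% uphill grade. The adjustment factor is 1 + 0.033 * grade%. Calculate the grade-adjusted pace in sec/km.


Factor = 1 + 0.033 * 2.1 = 1.0693
Adjusted pace = 240 * 1.0693
= 256.63 sec/km

256.63 s/km


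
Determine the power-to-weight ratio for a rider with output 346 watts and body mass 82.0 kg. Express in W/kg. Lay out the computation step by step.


P/W = 346 / 82.0 = 4.22 W/kg

4.22 W/kg


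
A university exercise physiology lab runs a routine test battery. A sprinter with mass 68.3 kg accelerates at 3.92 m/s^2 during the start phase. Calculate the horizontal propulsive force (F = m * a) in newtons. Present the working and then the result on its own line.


F = m * a
= 68.3 * 3.92
= 267.74 N

267.74 N


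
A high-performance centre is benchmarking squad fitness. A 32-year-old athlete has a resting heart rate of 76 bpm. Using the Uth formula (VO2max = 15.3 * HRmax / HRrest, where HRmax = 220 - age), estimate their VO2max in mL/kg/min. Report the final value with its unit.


HRmax = 220 - 32 = 188 bpm
Ratio = HRmax / HRrest = 188 / 76 = 2.4737
VO2max = 15.3 * 2.4737 = 37.85 mL/kg/min

37.85 mL/kg/min


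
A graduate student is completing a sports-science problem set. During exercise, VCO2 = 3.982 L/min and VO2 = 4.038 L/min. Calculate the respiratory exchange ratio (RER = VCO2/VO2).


RER = VCO2 / VO2
= 3.982 / 4.038
= 0.9861

0.9861


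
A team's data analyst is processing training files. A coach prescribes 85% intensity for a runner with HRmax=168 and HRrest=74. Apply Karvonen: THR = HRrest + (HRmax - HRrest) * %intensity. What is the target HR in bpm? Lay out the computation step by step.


Heart rate reserve = 168 - 74 = 94
Intensity fraction = 85 / 100 = 0.85
THR = 74 + 94 * 0.85 = 153.9 bpm

153.9 bpm


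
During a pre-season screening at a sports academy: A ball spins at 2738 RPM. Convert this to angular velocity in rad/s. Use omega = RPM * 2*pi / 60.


omega = 2738 * 2 * pi / 60
= 2738 * 6.28318531 / 60
= 17203.361 / 60
= 286.723 rad/s

286.723 rad/s


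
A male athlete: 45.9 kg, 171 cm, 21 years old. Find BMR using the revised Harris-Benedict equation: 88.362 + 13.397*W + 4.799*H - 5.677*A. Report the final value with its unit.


Intercept = 88.362
Weight contribution = 13.397 * 45.9 = 614.9223
Height contribution = 4.799 * 171 = 820.629
Age contribution = 5.677 * 21 = 119.217
BMR = 88.362 + 614.9223 + 820.629 - 119.217
= 1404.7 kcal/day

1404.7 kcal/day


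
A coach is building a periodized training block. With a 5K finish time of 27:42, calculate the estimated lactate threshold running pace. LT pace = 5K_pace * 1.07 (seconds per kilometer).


Race duration = 1662 s for 5 km
Average pace = 1662 / 5 = 332.4 s/km
LT pace = 332.4 * 1.07
= 355.67 s/km

355.67 s/km


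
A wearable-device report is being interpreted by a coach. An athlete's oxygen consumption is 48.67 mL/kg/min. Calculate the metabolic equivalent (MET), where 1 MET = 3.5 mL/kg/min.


MET = VO2 / 3.5
= 48.67 / 3.5
= 13.91 METs

13.91 METs


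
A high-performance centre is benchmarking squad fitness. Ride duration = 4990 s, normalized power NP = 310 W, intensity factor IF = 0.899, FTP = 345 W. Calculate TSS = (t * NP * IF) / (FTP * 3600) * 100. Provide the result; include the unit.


Numerator = 4990 * 310 * 0.899 = 1390663.1
Denominator = 345 * 3600 = 1242000
TSS = 1390663.1 / 1242000 * 100
= 111.97

111.97 TSS


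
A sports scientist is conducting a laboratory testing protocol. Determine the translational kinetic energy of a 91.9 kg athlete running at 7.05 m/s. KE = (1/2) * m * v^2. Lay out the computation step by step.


KE = 0.5 * m * v^2
= 0.5 * 91.9 * 7.05^2
= 0.5 * 91.9 * 49.7025
= 2283.83 J

2283.83 J


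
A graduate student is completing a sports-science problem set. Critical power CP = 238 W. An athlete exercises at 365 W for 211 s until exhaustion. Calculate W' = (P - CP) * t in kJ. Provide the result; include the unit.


P - CP = 365 - 238 = 127 W
W' = 127 * 211 = 26797 J
= 26797 / 1000 = 26.797 kJ

26.797 kJ


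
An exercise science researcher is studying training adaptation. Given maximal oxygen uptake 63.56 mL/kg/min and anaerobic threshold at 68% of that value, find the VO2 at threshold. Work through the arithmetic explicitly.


Percentage as decimal = 0.68
VO2 at AT = 63.56 * 0.68 = 43.22 mL/kg/min

43.22 mL/kg/min


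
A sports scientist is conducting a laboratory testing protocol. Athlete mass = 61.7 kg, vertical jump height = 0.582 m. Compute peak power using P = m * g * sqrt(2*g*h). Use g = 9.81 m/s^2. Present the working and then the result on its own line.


sqrt(2 * 9.81 * 0.582) = sqrt(11.41884) = 3.379177 m/s
P = 61.7 * 9.81 * 3.379177
= 2045.34 W

2045.34 W


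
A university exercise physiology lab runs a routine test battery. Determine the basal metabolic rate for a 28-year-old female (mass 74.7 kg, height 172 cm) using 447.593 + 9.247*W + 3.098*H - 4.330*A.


BMR = 447.593 + 9.247*74.7 + 3.098*172 - 4.330*28
= 1549.96 kcal/day

1549.96 kcal/day


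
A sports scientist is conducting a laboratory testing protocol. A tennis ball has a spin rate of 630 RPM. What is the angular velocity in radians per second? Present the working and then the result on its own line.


Convert RPM to rad/s: multiply by 2*pi and divide by 60
omega = 630 * 2 * pi / 60
= 65.973 rad/s

65.973 rad/s


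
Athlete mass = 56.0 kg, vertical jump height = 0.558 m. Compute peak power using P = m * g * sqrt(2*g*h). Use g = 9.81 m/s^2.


sqrt(2 * 9.81 * 0.558) = sqrt(10.94796) = 3.30877 m/s
P = 56.0 * 9.81 * 3.30877
= 1817.71 W

1817.71 W


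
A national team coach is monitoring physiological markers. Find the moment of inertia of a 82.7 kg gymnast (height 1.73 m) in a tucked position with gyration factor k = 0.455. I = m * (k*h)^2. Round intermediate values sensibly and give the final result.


Radius of gyration = 0.455 * 1.73 = 0.78715 m
I = 82.7 * 0.78715^2
= 82.7 * 0.619605
= 51.241 kg*m^2

51.241 kg*m^2


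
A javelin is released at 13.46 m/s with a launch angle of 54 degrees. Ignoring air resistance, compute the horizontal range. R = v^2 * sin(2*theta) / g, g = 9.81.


Launch speed squared = 181.1716
sin(2 * 54 deg) = 0.951057
Range = 181.1716 * 0.951057 / 9.81
= 17.564 m

17.564 m


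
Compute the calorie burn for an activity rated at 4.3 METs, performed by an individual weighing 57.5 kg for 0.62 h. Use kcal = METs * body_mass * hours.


Product of METs and mass = 4.3 * 57.5 = 247.25
Total kcal = 247.25 * 0.62 = 153.3 kcal

153.3 kcal


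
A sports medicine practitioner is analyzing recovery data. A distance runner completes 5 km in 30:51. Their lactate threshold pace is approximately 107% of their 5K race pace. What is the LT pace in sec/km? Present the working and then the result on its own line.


Convert to seconds: 30 min 51 s = 1851 s
Pace per km = 1851 / 5 = 370.2 s/km
LT pace = 370.2 * 1.07 = 396.11 s/km

396.11 s/km


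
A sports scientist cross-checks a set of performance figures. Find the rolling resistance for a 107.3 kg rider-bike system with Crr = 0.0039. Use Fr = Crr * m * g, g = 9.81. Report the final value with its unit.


m * g = 107.3 * 9.81 = 1052.613 N
Fr = 0.0039 * 1052.613 = 4.105 N

4.105 N


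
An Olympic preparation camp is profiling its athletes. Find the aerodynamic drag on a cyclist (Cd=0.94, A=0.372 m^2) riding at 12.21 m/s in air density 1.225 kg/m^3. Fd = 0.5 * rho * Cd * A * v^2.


Fd = 0.5 * 1.225 * 0.94 * 0.372 * 12.21^2
= 0.5 * 1.225 * 0.94 * 0.372 * 149.0841
= 31.931 N

31.931 N


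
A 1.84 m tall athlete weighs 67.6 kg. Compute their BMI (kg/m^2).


height^2 = 3.3856 m^2
BMI = 67.6 / 3.3856 = 19.97 kg/m^2

19.97 kg/m^2


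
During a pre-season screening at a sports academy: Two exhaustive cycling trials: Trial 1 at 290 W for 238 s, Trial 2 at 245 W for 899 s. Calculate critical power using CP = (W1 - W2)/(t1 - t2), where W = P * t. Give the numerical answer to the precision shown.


W1 = 290 * 238 = 69020 J
W2 = 245 * 899 = 220255 J
CP = (69020 - 220255) / (238 - 899)
= -151235 / -661
= 228.8 W

228.8 W


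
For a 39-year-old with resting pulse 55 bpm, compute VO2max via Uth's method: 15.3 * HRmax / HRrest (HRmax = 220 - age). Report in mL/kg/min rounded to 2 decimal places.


Step 1: HRmax = 220 - 39 = 181 bpm
Step 2: Ratio = 181 / 55 = 3.2909
Step 3: VO2max = 15.3 * 3.2909 = 50.35 mL/kg/min

50.35 mL/kg/min


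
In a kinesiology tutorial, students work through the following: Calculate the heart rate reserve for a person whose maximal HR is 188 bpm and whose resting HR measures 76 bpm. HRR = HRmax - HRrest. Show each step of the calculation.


HRmax = 188 bpm
HRrest = 76 bpm
HRR = 188 - 76 = 112 bpm

112 bpm


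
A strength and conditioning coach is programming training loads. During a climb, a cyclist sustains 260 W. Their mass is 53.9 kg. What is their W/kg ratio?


Power-to-weight = 260 W / 53.9 kg
= 4.824 W/kg

4.824 W/kg


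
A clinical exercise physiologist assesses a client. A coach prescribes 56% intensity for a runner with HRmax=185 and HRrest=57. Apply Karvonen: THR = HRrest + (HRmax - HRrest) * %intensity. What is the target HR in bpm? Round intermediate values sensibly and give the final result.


Heart rate reserve = 185 - 57 = 128
Intensity fraction = 56 / 100 = 0.56
THR = 57 + 128 * 0.56 = 128.68 bpm

128.68 bpm


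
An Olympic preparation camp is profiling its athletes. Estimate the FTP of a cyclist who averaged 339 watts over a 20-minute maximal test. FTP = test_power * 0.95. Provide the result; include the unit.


FTP = 339 * 0.95 = 322.05 W

322.05 W


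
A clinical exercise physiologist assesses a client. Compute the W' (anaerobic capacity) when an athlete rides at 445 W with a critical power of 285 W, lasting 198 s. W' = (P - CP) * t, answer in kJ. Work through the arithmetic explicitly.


Above-CP power = 160 W
Duration = 198 s
W' = 160 * 198 = 31680 J
Convert: 31680 / 1000 = 31.68 kJ

31.68 kJ


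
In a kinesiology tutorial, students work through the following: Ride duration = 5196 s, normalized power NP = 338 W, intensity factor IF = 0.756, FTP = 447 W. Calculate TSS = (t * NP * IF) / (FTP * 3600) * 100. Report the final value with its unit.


Numerator = 5196 * 338 * 0.756 = 1327723.488
Denominator = 447 * 3600 = 1609200
TSS = 1327723.488 / 1609200 * 100
= 82.51

82.51 TSS


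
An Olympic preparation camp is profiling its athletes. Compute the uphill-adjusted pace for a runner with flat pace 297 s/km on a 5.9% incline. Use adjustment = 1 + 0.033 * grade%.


Adjustment factor = 1 + 0.033 * 5.9 = 1.1947
Grade-adjusted pace = 297 * 1.1947 = 354.83 s/km

354.83 s/km


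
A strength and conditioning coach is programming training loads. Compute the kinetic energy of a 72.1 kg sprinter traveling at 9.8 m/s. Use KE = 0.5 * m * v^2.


Velocity squared = 96.04
KE = 0.5 * 72.1 * 96.04 = 3462.24 J

3462.24 J


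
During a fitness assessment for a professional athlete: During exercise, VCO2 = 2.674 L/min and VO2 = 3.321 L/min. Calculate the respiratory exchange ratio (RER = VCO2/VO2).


RER = VCO2 / VO2
= 2.674 / 3.321
= 0.8052

0.8052


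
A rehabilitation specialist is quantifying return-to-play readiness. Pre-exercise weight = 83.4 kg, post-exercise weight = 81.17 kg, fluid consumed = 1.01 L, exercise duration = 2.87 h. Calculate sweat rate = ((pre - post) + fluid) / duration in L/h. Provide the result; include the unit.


Weight loss = 83.4 - 81.17 = 2.23 kg (approx L)
Total sweat = 2.23 + 1.01 = 3.24 L
Sweat rate = 3.24 / 2.87 = 1.129 L/h

1.129 L/h


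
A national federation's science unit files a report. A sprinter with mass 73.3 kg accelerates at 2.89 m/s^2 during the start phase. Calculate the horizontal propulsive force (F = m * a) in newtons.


F = m * a
= 73.3 * 2.89
= 211.84 N

211.84 N


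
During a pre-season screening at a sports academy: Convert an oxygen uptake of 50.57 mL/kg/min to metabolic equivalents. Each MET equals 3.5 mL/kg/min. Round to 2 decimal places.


One MET = 3.5 mL/kg/min
Number of METs = 50.57 / 3.5
= 14.45 METs

14.45 METs


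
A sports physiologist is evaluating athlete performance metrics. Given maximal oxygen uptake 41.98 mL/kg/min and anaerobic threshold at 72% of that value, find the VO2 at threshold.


Percentage as decimal = 0.72
VO2 at AT = 41.98 * 0.72 = 30.23 mL/kg/min

30.23 mL/kg/min


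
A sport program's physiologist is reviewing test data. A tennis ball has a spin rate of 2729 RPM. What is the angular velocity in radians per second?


Convert RPM to rad/s: multiply by 2*pi and divide by 60
omega = 2729 * 2 * pi / 60
= 285.78 rad/s

285.78 rad/s


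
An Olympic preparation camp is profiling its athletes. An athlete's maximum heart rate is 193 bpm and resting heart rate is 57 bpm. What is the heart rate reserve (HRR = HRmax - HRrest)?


HRR = HRmax - HRrest
= 193 - 57
= 136 bpm

136 bpm


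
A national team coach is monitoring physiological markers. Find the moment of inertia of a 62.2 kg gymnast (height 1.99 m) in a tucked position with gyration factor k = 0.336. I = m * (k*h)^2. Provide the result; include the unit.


Radius of gyration = 0.336 * 1.99 = 0.66864 m
I = 62.2 * 0.66864^2
= 62.2 * 0.447079
= 27.808 kg*m^2

27.808 kg*m^2


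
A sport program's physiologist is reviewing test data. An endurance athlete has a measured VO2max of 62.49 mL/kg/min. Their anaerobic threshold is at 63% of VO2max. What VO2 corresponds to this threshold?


Anaerobic threshold VO2 = VO2max * 63%
= 62.49 * 0.63
= 39.37 mL/kg/min

39.37 mL/kg/min


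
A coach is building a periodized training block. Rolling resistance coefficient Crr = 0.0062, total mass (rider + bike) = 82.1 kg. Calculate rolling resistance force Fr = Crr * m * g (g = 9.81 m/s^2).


Fr = Crr * m * g
= 0.0062 * 82.1 * 9.81
= 4.993 N

4.993 N


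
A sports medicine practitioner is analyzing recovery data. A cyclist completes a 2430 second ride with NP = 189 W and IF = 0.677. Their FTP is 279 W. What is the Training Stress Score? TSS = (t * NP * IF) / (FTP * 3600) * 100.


t * NP * IF = 2430 * 189 * 0.677 = 310925.79
FTP * 3600 = 1004400
TSS = (310925.79 / 1004400) * 100 = 30.96

30.96 TSS


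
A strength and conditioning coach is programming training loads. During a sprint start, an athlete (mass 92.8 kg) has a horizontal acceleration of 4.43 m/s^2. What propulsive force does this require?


Propulsive force = mass * acceleration
= 92.8 kg * 4.43 m/s^2
= 411.1 N

411.1 N


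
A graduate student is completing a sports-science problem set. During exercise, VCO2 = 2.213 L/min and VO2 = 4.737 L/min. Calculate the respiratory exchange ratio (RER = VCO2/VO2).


RER = VCO2 / VO2
= 2.213 / 4.737
= 0.4672

0.4672


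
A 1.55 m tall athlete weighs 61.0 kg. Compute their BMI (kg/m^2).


height^2 = 2.4025 m^2
BMI = 61.0 / 2.4025 = 25.39 kg/m^2

25.39 kg/m^2


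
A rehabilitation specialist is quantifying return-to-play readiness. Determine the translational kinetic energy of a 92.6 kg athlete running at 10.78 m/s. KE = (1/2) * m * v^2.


KE = 0.5 * m * v^2
= 0.5 * 92.6 * 10.78^2
= 0.5 * 92.6 * 116.2084
= 5380.45 J

5380.45 J


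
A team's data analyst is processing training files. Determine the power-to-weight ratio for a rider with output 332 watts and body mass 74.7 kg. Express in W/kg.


P/W = 332 / 74.7 = 4.444 W/kg

4.444 W/kg


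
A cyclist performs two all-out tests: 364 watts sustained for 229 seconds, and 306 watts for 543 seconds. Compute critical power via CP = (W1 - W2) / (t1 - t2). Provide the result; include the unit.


W1 = P1 * t1 = 364 * 229 = 83356 J
W2 = P2 * t2 = 306 * 543 = 166158 J
CP = (83356 - 166158) / (229 - 543)
= 263.7 W

263.7 W


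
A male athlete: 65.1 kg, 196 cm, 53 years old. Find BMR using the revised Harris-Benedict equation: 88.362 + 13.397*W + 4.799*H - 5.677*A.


Intercept = 88.362
Weight contribution = 13.397 * 65.1 = 872.1447
Height contribution = 4.799 * 196 = 940.604
Age contribution = 5.677 * 53 = 300.881
BMR = 88.362 + 872.1447 + 940.604 - 300.881
= 1600.23 kcal/day

1600.23 kcal/day


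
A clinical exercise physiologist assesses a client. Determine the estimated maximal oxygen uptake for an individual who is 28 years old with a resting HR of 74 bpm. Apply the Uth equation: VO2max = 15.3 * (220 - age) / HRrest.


HRmax = 220 - 28 = 192
VO2max = 15.3 * (192 / 74)
= 15.3 * 2.5946
= 39.7 mL/kg/min

39.7 mL/kg/min


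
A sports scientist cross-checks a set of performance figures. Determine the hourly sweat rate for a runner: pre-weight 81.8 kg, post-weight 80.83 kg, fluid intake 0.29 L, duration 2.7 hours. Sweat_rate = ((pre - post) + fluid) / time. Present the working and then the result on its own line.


Mass lost = 81.8 - 80.83 = 0.97 kg
Add fluid consumed: 0.97 + 0.29 = 1.26 L total sweat
Sweat rate = 1.26 / 2.7 = 0.467 L/h

0.467 L/h


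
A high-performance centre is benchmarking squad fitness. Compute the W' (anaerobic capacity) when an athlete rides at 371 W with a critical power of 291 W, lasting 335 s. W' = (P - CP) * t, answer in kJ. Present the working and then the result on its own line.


Above-CP power = 80 W
Duration = 335 s
W' = 80 * 335 = 26800 J
Convert: 26800 / 1000 = 26.8 kJ

26.8 kJ


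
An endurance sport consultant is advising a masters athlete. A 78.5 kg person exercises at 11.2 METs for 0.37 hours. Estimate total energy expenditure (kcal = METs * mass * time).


Energy = METs * mass(kg) * time(h)
= 11.2 * 78.5 * 0.37
= 325.3 kcal

325.3 kcal


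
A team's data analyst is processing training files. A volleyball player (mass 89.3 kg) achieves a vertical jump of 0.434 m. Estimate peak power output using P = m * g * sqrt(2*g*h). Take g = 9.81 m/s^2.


2 * g * h = 2 * 9.81 * 0.434 = 8.51508
sqrt(8.51508) = 2.918061 m/s
P = 89.3 * 9.81 * 2.918061 = 2556.32 W

2556.32 W


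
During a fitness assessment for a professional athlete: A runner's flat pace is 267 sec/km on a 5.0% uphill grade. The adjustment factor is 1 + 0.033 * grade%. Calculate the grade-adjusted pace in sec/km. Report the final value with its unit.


Factor = 1 + 0.033 * 5.0 = 1.165
Adjusted pace = 267 * 1.165
= 311.06 sec/km

311.06 s/km


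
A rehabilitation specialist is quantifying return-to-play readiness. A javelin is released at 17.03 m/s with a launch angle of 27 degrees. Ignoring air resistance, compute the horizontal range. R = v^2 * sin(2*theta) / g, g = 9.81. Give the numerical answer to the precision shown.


Launch speed squared = 290.0209
sin(2 * 27 deg) = 0.809017
Range = 290.0209 * 0.809017 / 9.81
= 23.918 m

23.918 m


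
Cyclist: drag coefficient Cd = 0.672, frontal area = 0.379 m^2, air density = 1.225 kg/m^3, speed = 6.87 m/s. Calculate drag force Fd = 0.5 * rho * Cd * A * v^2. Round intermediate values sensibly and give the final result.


v^2 = 6.87^2 = 47.1969
Fd = 0.5 * 1.225 * 0.672 * 0.379 * 47.1969
= 7.363 N

7.363 N


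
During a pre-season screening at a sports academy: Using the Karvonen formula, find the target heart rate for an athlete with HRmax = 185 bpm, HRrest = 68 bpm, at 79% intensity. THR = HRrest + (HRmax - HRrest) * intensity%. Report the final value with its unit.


HRR = 185 - 68 = 117
THR = 68 + 117 * 0.79
= 68 + 92.43
= 160.43 bpm

160.43 bpm


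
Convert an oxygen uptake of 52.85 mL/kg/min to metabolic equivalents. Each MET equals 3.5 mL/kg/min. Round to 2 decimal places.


One MET = 3.5 mL/kg/min
Number of METs = 52.85 / 3.5
= 15.1 METs

15.1 METs


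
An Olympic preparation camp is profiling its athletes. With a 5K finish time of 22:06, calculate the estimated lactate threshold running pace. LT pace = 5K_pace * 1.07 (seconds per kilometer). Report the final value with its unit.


Race duration = 1326 s for 5 km
Average pace = 1326 / 5 = 265.2 s/km
LT pace = 265.2 * 1.07
= 283.76 s/km

283.76 s/km


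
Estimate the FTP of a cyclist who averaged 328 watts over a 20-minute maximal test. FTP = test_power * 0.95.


FTP = 328 * 0.95 = 311.6 W

311.6 W


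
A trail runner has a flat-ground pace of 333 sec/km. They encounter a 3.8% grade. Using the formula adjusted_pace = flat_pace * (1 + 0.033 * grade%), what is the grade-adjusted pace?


Grade factor = 1 + 0.033 * 3.8 = 1.1254
Adjusted = 333 * 1.1254 = 374.76 sec/km

374.76 s/km


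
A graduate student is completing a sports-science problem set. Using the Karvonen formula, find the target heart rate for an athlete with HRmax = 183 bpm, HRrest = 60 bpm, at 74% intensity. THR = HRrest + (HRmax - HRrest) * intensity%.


HRR = 183 - 60 = 123
THR = 60 + 123 * 0.74
= 60 + 91.02
= 151.02 bpm

151.02 bpm


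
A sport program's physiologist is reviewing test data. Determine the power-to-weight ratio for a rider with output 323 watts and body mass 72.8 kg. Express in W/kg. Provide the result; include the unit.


P/W = 323 / 72.8 = 4.437 W/kg

4.437 W/kg


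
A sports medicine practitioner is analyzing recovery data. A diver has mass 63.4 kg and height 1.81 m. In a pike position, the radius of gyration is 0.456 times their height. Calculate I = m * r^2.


r = 0.456 * 1.81 = 0.82536 m
I = m * r^2 = 63.4 * 0.681219 = 43.189 kg*m^2

43.189 kg*m^2


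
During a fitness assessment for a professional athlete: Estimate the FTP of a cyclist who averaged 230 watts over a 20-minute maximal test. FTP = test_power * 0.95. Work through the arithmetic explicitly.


FTP = 230 * 0.95 = 218.5 W

218.5 W


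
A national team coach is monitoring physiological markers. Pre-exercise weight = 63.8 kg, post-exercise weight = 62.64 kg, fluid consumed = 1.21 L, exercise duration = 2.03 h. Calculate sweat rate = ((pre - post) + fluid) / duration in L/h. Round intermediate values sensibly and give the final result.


Weight loss = 63.8 - 62.64 = 1.16 kg (approx L)
Total sweat = 1.16 + 1.21 = 2.37 L
Sweat rate = 2.37 / 2.03 = 1.167 L/h

1.167 L/h


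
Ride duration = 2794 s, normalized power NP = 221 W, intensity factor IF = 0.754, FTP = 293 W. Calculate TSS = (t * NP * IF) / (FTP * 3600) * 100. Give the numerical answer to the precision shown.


Numerator = 2794 * 221 * 0.754 = 465575.396
Denominator = 293 * 3600 = 1054800
TSS = 465575.396 / 1054800 * 100
= 44.14

44.14 TSS


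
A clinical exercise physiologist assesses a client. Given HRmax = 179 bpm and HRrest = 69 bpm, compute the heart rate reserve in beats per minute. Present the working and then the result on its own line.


Heart rate reserve = maximum HR minus resting HR
HRR = 179 - 69 = 110 bpm

110 bpm


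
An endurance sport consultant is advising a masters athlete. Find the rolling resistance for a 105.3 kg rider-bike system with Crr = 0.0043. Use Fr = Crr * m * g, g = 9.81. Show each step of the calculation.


m * g = 105.3 * 9.81 = 1032.993 N
Fr = 0.0043 * 1032.993 = 4.442 N

4.442 N


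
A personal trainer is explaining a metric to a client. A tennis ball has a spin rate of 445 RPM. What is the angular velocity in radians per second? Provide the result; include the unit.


Convert RPM to rad/s: multiply by 2*pi and divide by 60
omega = 445 * 2 * pi / 60
= 46.6 rad/s

46.6 rad/s


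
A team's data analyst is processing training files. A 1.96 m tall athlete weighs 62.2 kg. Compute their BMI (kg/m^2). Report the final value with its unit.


height^2 = 3.8416 m^2
BMI = 62.2 / 3.8416 = 16.19 kg/m^2

16.19 kg/m^2


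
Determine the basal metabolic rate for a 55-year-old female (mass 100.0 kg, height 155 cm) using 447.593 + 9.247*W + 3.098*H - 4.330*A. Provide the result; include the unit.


BMR = 447.593 + 9.247*100.0 + 3.098*155 - 4.330*55
= 1614.33 kcal/day

1614.33 kcal/day


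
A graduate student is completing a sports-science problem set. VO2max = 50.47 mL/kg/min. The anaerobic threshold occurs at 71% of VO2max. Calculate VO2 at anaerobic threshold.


AT fraction = 71 / 100 = 0.71
AT VO2 = 50.47 * 0.71
= 35.83 mL/kg/min

35.83 mL/kg/min


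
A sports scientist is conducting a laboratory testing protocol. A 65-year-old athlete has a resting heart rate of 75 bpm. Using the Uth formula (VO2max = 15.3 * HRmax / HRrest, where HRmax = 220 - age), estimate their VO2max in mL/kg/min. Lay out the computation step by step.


HRmax = 220 - 65 = 155 bpm
Ratio = HRmax / HRrest = 155 / 75 = 2.0667
VO2max = 15.3 * 2.0667 = 31.62 mL/kg/min

31.62 mL/kg/min


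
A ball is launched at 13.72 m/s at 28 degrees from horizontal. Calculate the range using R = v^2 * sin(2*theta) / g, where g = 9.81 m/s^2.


sin(2 * 28) = sin(56) = 0.829038
v^2 = 13.72^2 = 188.2384
R = 188.2384 * 0.829038 / 9.81
= 15.908 m

15.908 m


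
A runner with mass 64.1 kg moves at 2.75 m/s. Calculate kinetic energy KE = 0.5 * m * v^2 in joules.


v^2 = 2.75^2 = 7.5625
KE = 0.5 * 64.1 * 7.5625
= 242.38 J

242.38 J


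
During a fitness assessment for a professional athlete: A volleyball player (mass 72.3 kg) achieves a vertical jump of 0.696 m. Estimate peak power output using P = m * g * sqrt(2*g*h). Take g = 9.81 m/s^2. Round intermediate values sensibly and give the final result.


2 * g * h = 2 * 9.81 * 0.696 = 13.65552
sqrt(13.65552) = 3.695338 m/s
P = 72.3 * 9.81 * 3.695338 = 2620.97 W

2620.97 W


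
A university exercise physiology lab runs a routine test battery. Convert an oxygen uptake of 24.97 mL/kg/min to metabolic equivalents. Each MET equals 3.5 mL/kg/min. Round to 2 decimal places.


One MET = 3.5 mL/kg/min
Number of METs = 24.97 / 3.5
= 7.13 METs

7.13 METs


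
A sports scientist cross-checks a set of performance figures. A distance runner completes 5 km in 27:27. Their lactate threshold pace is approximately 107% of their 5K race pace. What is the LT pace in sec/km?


Convert to seconds: 27 min 27 s = 1647 s
Pace per km = 1647 / 5 = 329.4 s/km
LT pace = 329.4 * 1.07 = 352.46 s/km

352.46 s/km


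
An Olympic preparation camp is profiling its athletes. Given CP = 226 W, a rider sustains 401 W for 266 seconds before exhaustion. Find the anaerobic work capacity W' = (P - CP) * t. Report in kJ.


Excess power = 401 - 226 = 175 W
Work above CP = 175 * 266 = 46550 J
W' = 46.55 kJ

46.55 kJ


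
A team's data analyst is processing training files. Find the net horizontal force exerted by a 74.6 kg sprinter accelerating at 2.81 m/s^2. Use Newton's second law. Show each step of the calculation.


Newton's second law: F = m * a
F = 74.6 * 2.81 = 209.63 N

209.63 N


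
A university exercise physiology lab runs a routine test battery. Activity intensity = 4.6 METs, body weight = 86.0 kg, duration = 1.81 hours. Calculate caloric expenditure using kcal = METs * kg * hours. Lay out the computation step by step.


kcal = 4.6 * 86.0 * 1.81
= 395.6 * 1.81
= 716.04 kcal

716.04 kcal


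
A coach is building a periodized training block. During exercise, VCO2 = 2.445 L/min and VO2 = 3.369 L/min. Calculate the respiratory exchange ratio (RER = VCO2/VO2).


RER = VCO2 / VO2
= 2.445 / 3.369
= 0.7257

0.7257


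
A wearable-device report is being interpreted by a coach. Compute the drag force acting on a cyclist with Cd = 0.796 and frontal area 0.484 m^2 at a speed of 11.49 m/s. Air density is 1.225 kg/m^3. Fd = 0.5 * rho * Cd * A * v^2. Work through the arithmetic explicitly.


Step 1: v^2 = 132.0201
Step 2: Fd = 0.5 * 1.225 * 0.796 * 0.484 * 132.0201
= 31.153 N

31.153 N


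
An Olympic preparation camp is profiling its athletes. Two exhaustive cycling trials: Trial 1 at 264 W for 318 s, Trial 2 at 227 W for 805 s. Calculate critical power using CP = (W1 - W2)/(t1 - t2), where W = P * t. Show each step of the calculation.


W1 = 264 * 318 = 83952 J
W2 = 227 * 805 = 182735 J
CP = (83952 - 182735) / (318 - 805)
= -98783 / -487
= 202.84 W

202.84 W


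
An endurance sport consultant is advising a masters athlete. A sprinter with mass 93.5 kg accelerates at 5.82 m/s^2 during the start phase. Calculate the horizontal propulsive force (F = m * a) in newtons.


F = m * a
= 93.5 * 5.82
= 544.17 N

544.17 N


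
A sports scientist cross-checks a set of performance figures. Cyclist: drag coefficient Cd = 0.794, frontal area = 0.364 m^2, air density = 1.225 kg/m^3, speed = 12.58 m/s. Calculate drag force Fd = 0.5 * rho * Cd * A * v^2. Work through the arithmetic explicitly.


v^2 = 12.58^2 = 158.2564
Fd = 0.5 * 1.225 * 0.794 * 0.364 * 158.2564
= 28.015 N

28.015 N


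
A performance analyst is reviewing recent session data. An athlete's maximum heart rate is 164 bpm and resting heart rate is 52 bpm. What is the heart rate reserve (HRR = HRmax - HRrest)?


HRR = HRmax - HRrest
= 164 - 52
= 112 bpm

112 bpm


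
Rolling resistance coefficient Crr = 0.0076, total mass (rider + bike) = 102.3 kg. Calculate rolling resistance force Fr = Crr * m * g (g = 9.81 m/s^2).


Fr = Crr * m * g
= 0.0076 * 102.3 * 9.81
= 7.627 N

7.627 N


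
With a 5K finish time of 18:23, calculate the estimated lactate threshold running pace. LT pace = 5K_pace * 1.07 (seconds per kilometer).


Race duration = 1103 s for 5 km
Average pace = 1103 / 5 = 220.6 s/km
LT pace = 220.6 * 1.07
= 236.04 s/km

236.04 s/km


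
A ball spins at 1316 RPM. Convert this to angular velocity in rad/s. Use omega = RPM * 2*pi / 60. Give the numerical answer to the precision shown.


omega = 1316 * 2 * pi / 60
= 1316 * 6.28318531 / 60
= 8268.672 / 60
= 137.811 rad/s

137.811 rad/s


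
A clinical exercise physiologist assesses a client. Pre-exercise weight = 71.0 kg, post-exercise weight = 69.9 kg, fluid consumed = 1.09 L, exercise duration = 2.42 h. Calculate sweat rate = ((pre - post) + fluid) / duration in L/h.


Weight loss = 71.0 - 69.9 = 1.1 kg (approx L)
Total sweat = 1.1 + 1.09 = 2.19 L
Sweat rate = 2.19 / 2.42 = 0.905 L/h

0.905 L/h


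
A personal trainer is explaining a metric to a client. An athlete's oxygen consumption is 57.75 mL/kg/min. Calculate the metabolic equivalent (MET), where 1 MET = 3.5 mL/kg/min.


MET = VO2 / 3.5
= 57.75 / 3.5
= 16.5 METs

16.5 METs


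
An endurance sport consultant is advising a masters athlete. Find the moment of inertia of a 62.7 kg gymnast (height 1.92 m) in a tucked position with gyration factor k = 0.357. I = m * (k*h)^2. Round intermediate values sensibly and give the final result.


Radius of gyration = 0.357 * 1.92 = 0.68544 m
I = 62.7 * 0.68544^2
= 62.7 * 0.469828
= 29.458 kg*m^2

29.458 kg*m^2


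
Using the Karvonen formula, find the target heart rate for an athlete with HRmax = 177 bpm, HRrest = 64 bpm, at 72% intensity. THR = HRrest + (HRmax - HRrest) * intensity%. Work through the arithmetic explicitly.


HRR = 177 - 64 = 113
THR = 64 + 113 * 0.72
= 64 + 81.36
= 145.36 bpm

145.36 bpm


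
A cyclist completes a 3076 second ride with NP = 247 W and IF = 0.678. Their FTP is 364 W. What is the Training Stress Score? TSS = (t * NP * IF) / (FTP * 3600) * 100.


t * NP * IF = 3076 * 247 * 0.678 = 515125.416
FTP * 3600 = 1310400
TSS = (515125.416 / 1310400) * 100 = 39.31

39.31 TSS


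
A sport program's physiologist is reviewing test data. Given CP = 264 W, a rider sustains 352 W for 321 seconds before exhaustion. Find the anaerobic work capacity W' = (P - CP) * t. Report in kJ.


Excess power = 352 - 264 = 88 W
Work above CP = 88 * 321 = 28248 J
W' = 28.248 kJ

28.248 kJ


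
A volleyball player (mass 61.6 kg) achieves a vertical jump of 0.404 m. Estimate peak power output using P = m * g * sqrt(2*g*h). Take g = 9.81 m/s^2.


2 * g * h = 2 * 9.81 * 0.404 = 7.92648
sqrt(7.92648) = 2.815401 m/s
P = 61.6 * 9.81 * 2.815401 = 1701.34 W

1701.34 W


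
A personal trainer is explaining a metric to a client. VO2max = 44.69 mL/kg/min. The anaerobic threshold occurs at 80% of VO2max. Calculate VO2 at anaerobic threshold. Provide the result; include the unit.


AT fraction = 80 / 100 = 0.8
AT VO2 = 44.69 * 0.8
= 35.75 mL/kg/min

35.75 mL/kg/min


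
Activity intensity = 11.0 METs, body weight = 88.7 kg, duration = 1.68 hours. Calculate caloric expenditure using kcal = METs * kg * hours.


kcal = 11.0 * 88.7 * 1.68
= 975.7 * 1.68
= 1639.18 kcal

1639.18 kcal


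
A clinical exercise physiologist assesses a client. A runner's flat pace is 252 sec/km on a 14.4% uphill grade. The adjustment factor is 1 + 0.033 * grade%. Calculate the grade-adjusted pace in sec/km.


Factor = 1 + 0.033 * 14.4 = 1.4752
Adjusted pace = 252 * 1.4752
= 371.75 sec/km

371.75 s/km


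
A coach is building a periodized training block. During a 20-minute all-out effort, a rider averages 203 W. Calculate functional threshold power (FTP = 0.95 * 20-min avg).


FTP = 0.95 * 203
= 192.85 W

192.85 W


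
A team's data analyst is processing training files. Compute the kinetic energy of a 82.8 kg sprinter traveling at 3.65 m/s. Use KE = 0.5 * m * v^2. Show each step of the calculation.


Velocity squared = 13.3225
KE = 0.5 * 82.8 * 13.3225 = 551.55 J

551.55 J


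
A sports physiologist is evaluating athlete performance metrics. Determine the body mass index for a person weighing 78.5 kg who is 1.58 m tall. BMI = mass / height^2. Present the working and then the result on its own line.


BMI = mass / height^2
= 78.5 / 1.58^2
= 78.5 / 2.4964
= 31.45 kg/m^2

31.45 kg/m^2


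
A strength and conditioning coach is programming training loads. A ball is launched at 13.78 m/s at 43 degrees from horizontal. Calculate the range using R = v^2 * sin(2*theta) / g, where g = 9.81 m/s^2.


sin(2 * 43) = sin(86) = 0.997564
v^2 = 13.78^2 = 189.8884
R = 189.8884 * 0.997564 / 9.81
= 19.309 m

19.309 m
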